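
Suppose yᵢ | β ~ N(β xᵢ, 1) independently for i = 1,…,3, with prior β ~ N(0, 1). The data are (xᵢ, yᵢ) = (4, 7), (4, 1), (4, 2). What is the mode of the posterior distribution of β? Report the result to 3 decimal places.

log p(β | y) = −Σ(yᵢ − βxᵢ)²/(2·1) − β²/(2·1) + const.
Setting the derivative to zero: Σxᵢ(yᵢ − βxᵢ)/1 − β/1 = 0, so β = Σxᵢyᵢ / (Σxᵢ² + σ²/τ²).
Σxᵢyᵢ = 4·7 + 4·1 + 4·2 = 40; Σxᵢ² = 48; σ²/τ² = 1.
β̂_MAP = 40 / (48 + 1) = 40/49 ≈ 0.816.

β̂_MAP = 0.816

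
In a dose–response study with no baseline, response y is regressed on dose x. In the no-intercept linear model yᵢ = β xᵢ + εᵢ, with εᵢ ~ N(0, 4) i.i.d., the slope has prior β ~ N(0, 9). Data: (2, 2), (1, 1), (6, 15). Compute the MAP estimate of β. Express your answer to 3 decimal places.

β̂_MAP = 2.292

log p(β | y) = −Σ(yᵢ − βxᵢ)²/(2·4) − β²/(2·9) + const.
Setting the derivative to zero: Σxᵢ(yᵢ − βxᵢ)/4 − β/9 = 0, so β = Σxᵢyᵢ / (Σxᵢ² + σ²/τ²).
Σxᵢyᵢ = 2·2 + 1·1 + 6·15 = 95; Σxᵢ² = 41; σ²/τ² = 4/9.
β̂_MAP = 95 / (41 + 4/9) = 95/(373/9) = 855/373 ≈ 2.292.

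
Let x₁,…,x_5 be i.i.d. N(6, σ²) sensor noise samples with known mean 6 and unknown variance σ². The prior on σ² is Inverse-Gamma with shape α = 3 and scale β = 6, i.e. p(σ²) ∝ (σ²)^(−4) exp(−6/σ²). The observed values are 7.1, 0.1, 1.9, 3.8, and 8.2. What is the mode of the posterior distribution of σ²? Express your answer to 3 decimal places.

Sum of squared deviations about the known mean: SS = (7.1−6)² + (0.1−6)² + (1.9−6)² + (3.8−6)² + (8.2−6)² = 62.51.
The Normal likelihood contributes (σ²)^(−n/2) exp(−SS/(2σ²)), so the posterior is Inverse-Gamma(α + n/2, β + SS/2) = Inverse-Gamma(5.5, 37.255).
The mode of Inverse-Gamma(a, b) is b/(a+1) = 37.255/6.5 ≈ 5.732.

σ̂²_MAP = 5.732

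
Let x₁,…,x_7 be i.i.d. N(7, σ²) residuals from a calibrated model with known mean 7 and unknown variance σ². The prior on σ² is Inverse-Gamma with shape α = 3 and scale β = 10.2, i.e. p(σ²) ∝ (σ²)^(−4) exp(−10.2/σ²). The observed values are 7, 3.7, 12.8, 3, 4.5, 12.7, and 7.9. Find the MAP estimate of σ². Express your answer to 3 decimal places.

σ̂²_MAP = 8.032

Sum of squared deviations about the known mean: SS = (7−7)² + (3.7−7)² + (12.8−7)² + (3−7)² + (4.5−7)² + (12.7−7)² + (7.9−7)² = 100.08.
The Normal likelihood contributes (σ²)^(−n/2) exp(−SS/(2σ²)), so the posterior is Inverse-Gamma(α + n/2, β + SS/2) = Inverse-Gamma(6.5, 60.24).
The mode of Inverse-Gamma(a, b) is b/(a+1) = 60.24/7.5 ≈ 8.032.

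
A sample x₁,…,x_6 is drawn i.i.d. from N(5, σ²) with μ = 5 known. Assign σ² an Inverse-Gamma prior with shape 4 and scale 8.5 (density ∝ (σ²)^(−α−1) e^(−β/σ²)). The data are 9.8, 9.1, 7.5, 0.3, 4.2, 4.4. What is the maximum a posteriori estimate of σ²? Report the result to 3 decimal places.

σ̂²_MAP = 5.387

Sum of squared deviations about the known mean: SS = (9.8−5)² + (9.1−5)² + (7.5−5)² + (0.3−5)² + (4.2−5)² + (4.4−5)² = 69.19.
The Normal likelihood contributes (σ²)^(−n/2) exp(−SS/(2σ²)), so the posterior is Inverse-Gamma(α + n/2, β + SS/2) = Inverse-Gamma(7, 43.095).
The mode of Inverse-Gamma(a, b) is b/(a+1) = 43.095/8 ≈ 5.387.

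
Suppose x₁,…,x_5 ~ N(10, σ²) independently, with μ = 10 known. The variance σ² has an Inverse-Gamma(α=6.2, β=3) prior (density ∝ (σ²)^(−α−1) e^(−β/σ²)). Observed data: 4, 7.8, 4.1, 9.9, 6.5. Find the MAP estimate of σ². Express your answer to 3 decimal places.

σ̂²_MAP = 4.841

Sum of squared deviations about the known mean: SS = (4−10)² + (7.8−10)² + (4.1−10)² + (9.9−10)² + (6.5−10)² = 87.91.
The Normal likelihood contributes (σ²)^(−n/2) exp(−SS/(2σ²)), so the posterior is Inverse-Gamma(α + n/2, β + SS/2) = Inverse-Gamma(8.7, 46.955).
The mode of Inverse-Gamma(a, b) is b/(a+1) = 46.955/9.7 ≈ 4.841.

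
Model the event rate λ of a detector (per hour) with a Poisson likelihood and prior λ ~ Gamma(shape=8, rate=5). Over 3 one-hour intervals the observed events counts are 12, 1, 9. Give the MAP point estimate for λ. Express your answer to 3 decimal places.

λ̂_MAP = 3.625

Σxᵢ = 12+1+9 = 22, with n = 3.
Posterior ∝ λ^7e^(−5λ) · λ^22e^(−3λ) = λ^29e^(−8λ), i.e. Gamma(shape=30, rate=8).
The mode of a Gamma(a, b) with a ≥ 1 (shape–rate) is (a−1)/b = 29/8 ≈ 3.625.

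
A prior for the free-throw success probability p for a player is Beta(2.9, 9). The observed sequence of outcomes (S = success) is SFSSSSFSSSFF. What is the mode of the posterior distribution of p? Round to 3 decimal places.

p̂_MAP = 0.452

Prior: Beta(2.9, 9).
Data: 8 successes in 12 trials (from the sequence). The binomial likelihood contributes p^8(1−p)^4, so the posterior is Beta(2.9+8, 9+4) = Beta(10.9, 13).
For Beta(a, b) with a, b > 1 the mode is (a−1)/(a+b−2) = 9.9/21.9 ≈ 0.452.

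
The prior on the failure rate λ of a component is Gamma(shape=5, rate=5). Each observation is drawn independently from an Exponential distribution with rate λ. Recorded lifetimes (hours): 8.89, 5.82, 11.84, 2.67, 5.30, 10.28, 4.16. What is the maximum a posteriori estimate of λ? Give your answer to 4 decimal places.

The Exponential(rate=λ) likelihood is ∝ λ^n e^(−λΣtᵢ). Here n = 7 and Σtᵢ = 8.89 + 5.82 + 11.84 + 2.67 + 5.30 + 10.28 + 4.16 = 48.96.
Posterior ∝ λ^4e^(−5λ) · λ^7e^(−48.96λ) = λ^11e^(−53.96λ), i.e. Gamma(12, 53.96).
Mode = (a−1)/b = 11/53.96 ≈ 0.2039.

λ̂_MAP = 0.2039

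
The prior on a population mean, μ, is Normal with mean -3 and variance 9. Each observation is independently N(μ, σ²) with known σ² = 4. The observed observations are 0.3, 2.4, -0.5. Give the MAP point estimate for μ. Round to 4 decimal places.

n = 3; x̄ = (0.3 + 2.4 + (-0.5))/3 = 2.2/3 = 11/15 ≈ 0.7333.
For a Normal prior and Normal likelihood with known variance, the posterior is Normal; its mode equals its mean, the precision-weighted average.
Prior precision 1/σ₀² = 1/9; data precision n/σ² = 3/4 = 0.75.
μ̂ = ((1/9)·(-3) + 0.75·(11/15)) / (1/9 + 0.75) = (13/60)/(31/36) = 39/155 ≈ 0.2516.

μ̂_MAP = 0.2516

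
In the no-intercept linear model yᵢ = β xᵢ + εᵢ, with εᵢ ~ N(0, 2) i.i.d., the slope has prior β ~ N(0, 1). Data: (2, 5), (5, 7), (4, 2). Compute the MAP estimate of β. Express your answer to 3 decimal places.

log p(β | y) = −Σ(yᵢ − βxᵢ)²/(2·2) − β²/(2·1) + const.
Setting the derivative to zero: Σxᵢ(yᵢ − βxᵢ)/2 − β/1 = 0, so β = Σxᵢyᵢ / (Σxᵢ² + σ²/τ²).
Σxᵢyᵢ = 2·5 + 5·7 + 4·2 = 53; Σxᵢ² = 45; σ²/τ² = 2.
β̂_MAP = 53 / (45 + 2) = 53/47 ≈ 1.128.

β̂_MAP = 1.128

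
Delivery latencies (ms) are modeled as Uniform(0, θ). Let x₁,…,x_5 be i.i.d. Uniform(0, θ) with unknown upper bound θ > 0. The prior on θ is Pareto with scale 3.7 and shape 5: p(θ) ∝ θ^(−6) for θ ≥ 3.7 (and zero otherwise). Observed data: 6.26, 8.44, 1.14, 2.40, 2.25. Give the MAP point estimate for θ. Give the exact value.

θ̂_MAP = 8.44

The Uniform(0, θ) likelihood is θ^(−n) for θ ≥ max(xᵢ), zero otherwise. Here max(xᵢ) = 8.44.
Posterior ∝ θ^(−6) · θ^(−5) = θ^(−11) on θ ≥ max(3.7, 8.44) = 8.44.
This density is strictly decreasing in θ, so the posterior mode lies at the lower boundary of the support.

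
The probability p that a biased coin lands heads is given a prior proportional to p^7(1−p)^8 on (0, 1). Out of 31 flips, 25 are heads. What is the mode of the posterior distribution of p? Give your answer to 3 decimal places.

The prior density ∝ p^7(1−p)^8 is the kernel of Beta(8, 9).
Data: 25 successes in 31 trials. The binomial likelihood contributes p^25(1−p)^6, so the posterior is Beta(8+25, 9+6) = Beta(33, 15).
For Beta(a, b) with a, b > 1 the mode is (a−1)/(a+b−2) = 32/46 ≈ 0.696.

p̂_MAP = 0.696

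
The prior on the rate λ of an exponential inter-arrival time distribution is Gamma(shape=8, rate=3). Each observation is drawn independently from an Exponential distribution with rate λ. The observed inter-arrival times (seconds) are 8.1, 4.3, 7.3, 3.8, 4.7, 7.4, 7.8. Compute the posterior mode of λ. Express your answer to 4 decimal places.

λ̂_MAP = 0.3017

The Exponential(rate=λ) likelihood is ∝ λ^n e^(−λΣtᵢ). Here n = 7 and Σtᵢ = 8.1 + 4.3 + 7.3 + 3.8 + 4.7 + 7.4 + 7.8 = 43.4.
Posterior ∝ λ^7e^(−3λ) · λ^7e^(−43.4λ) = λ^14e^(−46.4λ), i.e. Gamma(15, 46.4).
Mode = (a−1)/b = 14/46.4 ≈ 0.3017.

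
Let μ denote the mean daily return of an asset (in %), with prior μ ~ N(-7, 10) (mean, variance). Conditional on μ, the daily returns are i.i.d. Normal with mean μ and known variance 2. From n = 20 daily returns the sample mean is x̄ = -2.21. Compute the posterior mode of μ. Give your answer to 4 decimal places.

μ̂_MAP = -2.2574

n = 20, x̄ = -2.21.
For a Normal prior and Normal likelihood with known variance, the posterior is Normal; its mode equals its mean, the precision-weighted average.
Prior precision 1/σ₀² = 1/10 = 0.1; data precision n/σ² = 20/2 = 10.
μ̂ = (0.1·(-7) + 10·(-2.21)) / (0.1 + 10) = (-22.8)/10.1 = -228/101 ≈ -2.2574.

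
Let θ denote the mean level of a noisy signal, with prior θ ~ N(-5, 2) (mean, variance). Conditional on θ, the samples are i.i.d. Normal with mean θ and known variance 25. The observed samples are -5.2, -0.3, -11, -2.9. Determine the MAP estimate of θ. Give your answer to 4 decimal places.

θ̂_MAP = -4.9636

n = 4; x̄ = ((-5.2) + (-0.3) + (-11) + (-2.9))/4 = -19.4/4 = -4.85.
For a Normal prior and Normal likelihood with known variance, the posterior is Normal; its mode equals its mean, the precision-weighted average.
Prior precision 1/σ₀² = 1/2 = 0.5; data precision n/σ² = 4/25 = 0.16.
θ̂ = (0.5·(-5) + 0.16·(-4.85)) / (0.5 + 0.16) = (-3.276)/0.66 = -273/55 ≈ -4.9636.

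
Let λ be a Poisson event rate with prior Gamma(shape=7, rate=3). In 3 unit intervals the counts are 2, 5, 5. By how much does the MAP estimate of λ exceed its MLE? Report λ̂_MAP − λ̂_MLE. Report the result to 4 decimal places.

Σxᵢ = 12. Posterior is Gamma(19, 6); MAP = (19−1)/6 = 18/6 ≈ 3.00000.
MLE = x̄ = 12/3 ≈ 4.00000.
Difference = 18/6 − 12/3 = -1 ≈ -1.0000.

MAP − MLE = -1.0000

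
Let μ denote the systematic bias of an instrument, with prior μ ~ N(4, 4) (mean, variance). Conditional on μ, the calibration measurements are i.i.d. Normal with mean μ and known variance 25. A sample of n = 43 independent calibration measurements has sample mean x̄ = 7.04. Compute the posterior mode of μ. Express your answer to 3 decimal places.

n = 43, x̄ = 7.04.
For a Normal prior and Normal likelihood with known variance, the posterior is Normal; its mode equals its mean, the precision-weighted average.
Prior precision 1/σ₀² = 1/4 = 0.25; data precision n/σ² = 43/25 = 1.72.
μ̂ = (0.25·4 + 1.72·7.04) / (0.25 + 1.72) = 13.1088/1.97 = 32772/4925 ≈ 6.654.

μ̂_MAP = 6.654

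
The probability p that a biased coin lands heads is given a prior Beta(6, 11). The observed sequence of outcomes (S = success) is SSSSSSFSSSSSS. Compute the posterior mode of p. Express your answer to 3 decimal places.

Prior: Beta(6, 11).
Data: 12 successes in 13 trials (from the sequence). The binomial likelihood contributes p^12(1−p)^1, so the posterior is Beta(6+12, 11+1) = Beta(18, 12).
For Beta(a, b) with a, b > 1 the mode is (a−1)/(a+b−2) = 17/28 ≈ 0.607.

p̂_MAP = 0.607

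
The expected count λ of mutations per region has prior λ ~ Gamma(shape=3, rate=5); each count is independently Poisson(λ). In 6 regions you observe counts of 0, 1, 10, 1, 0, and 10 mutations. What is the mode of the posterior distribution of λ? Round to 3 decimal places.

Σxᵢ = 0+1+10+1+0+10 = 22, with n = 6.
Posterior ∝ λ^2e^(−5λ) · λ^22e^(−6λ) = λ^24e^(−11λ), i.e. Gamma(shape=25, rate=11).
The mode of a Gamma(a, b) with a ≥ 1 (shape–rate) is (a−1)/b = 24/11 ≈ 2.182.

λ̂_MAP = 2.182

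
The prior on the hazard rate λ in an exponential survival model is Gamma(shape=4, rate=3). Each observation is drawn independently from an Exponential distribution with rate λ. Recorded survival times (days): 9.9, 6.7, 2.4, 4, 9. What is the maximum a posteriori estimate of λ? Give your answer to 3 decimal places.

λ̂_MAP = 0.229

The Exponential(rate=λ) likelihood is ∝ λ^n e^(−λΣtᵢ). Here n = 5 and Σtᵢ = 9.9 + 6.7 + 2.4 + 4 + 9 = 32.
Posterior ∝ λ^3e^(−3λ) · λ^5e^(−32λ) = λ^8e^(−35λ), i.e. Gamma(9, 35).
Mode = (a−1)/b = 8/35 ≈ 0.229.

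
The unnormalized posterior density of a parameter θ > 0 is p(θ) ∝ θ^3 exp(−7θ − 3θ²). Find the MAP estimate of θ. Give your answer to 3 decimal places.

θ̂_MAP = 0.333

ℓ'(θ) = 3/θ − 7 − 6θ. Setting this to zero and multiplying by θ: 6θ² + 7θ − 3 = 0.
θ = (−7 + √(7² + 4·6·3)) / (2·6) = (−7 + √121) / 12 = (−7 + 11)/12 = 1/3.
ℓ''(θ) = −3/θ² − 6 < 0, confirming a maximum.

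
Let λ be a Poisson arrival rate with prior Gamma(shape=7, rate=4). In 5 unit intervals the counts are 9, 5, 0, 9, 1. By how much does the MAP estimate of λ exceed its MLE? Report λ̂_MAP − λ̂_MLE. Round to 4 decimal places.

Σxᵢ = 24. Posterior is Gamma(31, 9); MAP = (31−1)/9 = 30/9 ≈ 3.33333.
MLE = x̄ = 24/5 ≈ 4.80000.
Difference = 30/9 − 24/5 = -22/15 ≈ -1.4667.

MAP − MLE = -1.4667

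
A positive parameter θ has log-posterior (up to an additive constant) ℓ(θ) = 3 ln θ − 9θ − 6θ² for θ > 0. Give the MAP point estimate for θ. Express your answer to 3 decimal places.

θ̂_MAP = 0.250

ℓ'(θ) = 3/θ − 9 − 12θ. Setting this to zero and multiplying by θ: 12θ² + 9θ − 3 = 0.
θ = (−9 + √(9² + 4·12·3)) / (2·12) = (−9 + √225) / 24 = (−9 + 15)/24 = 1/4.
ℓ''(θ) = −3/θ² − 12 < 0, confirming a maximum.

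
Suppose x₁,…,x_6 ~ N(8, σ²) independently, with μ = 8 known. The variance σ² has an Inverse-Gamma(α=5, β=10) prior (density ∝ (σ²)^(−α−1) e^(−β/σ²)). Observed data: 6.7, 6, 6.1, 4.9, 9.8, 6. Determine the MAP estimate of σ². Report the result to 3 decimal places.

Sum of squared deviations about the known mean: SS = (6.7−8)² + (6−8)² + (6.1−8)² + (4.9−8)² + (9.8−8)² + (6−8)² = 26.15.
The Normal likelihood contributes (σ²)^(−n/2) exp(−SS/(2σ²)), so the posterior is Inverse-Gamma(α + n/2, β + SS/2) = Inverse-Gamma(8, 23.075).
The mode of Inverse-Gamma(a, b) is b/(a+1) = 23.075/9 ≈ 2.564.

σ̂²_MAP = 2.564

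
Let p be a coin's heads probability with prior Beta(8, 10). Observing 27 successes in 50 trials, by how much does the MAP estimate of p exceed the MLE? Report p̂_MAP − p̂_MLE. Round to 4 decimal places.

MAP − MLE = -0.0248

Posterior is Beta(35, 33); MAP = (35−1)/(68−2) = 34/66 ≈ 0.51515.
MLE ignores the prior: p̂_MLE = k/n = 27/50 ≈ 0.54000.
Difference = 34/66 − 27/50 = -41/1650 ≈ -0.0248.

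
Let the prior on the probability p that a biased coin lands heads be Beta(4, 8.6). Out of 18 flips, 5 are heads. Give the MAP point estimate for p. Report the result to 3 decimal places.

Prior: Beta(4, 8.6).
Data: 5 successes in 18 trials. The binomial likelihood contributes p^5(1−p)^13, so the posterior is Beta(4+5, 8.6+13) = Beta(9, 21.6).
For Beta(a, b) with a, b > 1 the mode is (a−1)/(a+b−2) = 8/28.6 ≈ 0.280.

p̂_MAP = 0.280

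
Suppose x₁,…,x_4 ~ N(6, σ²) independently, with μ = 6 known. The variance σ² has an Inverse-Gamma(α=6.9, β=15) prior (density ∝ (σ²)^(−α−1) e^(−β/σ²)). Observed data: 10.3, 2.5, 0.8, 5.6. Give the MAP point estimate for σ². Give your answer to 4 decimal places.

Sum of squared deviations about the known mean: SS = (10.3−6)² + (2.5−6)² + (0.8−6)² + (5.6−6)² = 57.94.
The Normal likelihood contributes (σ²)^(−n/2) exp(−SS/(2σ²)), so the posterior is Inverse-Gamma(α + n/2, β + SS/2) = Inverse-Gamma(8.9, 43.97).
The mode of Inverse-Gamma(a, b) is b/(a+1) = 43.97/9.9 ≈ 4.4414.

σ̂²_MAP = 4.4414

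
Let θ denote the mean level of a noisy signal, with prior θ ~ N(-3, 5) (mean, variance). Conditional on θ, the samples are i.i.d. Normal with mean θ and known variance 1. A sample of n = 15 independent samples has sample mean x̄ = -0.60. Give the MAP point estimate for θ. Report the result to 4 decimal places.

θ̂_MAP = -0.6316

n = 15, x̄ = -0.60.
For a Normal prior and Normal likelihood with known variance, the posterior is Normal; its mode equals its mean, the precision-weighted average.
Prior precision 1/σ₀² = 1/5 = 0.2; data precision n/σ² = 15/1 = 15.
θ̂ = (0.2·(-3) + 15·(-0.6)) / (0.2 + 15) = (-9.6)/15.2 = -12/19 ≈ -0.6316.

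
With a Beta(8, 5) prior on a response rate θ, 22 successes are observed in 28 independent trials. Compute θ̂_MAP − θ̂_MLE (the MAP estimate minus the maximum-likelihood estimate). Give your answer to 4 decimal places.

Posterior is Beta(30, 11); MAP = (30−1)/(41−2) = 29/39 ≈ 0.74359.
MLE ignores the prior: θ̂_MLE = k/n = 22/28 ≈ 0.78571.
Difference = 29/39 − 22/28 = -23/546 ≈ -0.0421.

MAP − MLE = -0.0421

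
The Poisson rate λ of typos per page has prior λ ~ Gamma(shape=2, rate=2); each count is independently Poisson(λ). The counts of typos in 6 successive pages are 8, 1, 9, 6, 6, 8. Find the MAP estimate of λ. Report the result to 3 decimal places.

λ̂_MAP = 4.875

Σxᵢ = 8+1+9+6+6+8 = 38, with n = 6.
Posterior ∝ λe^(−2λ) · λ^38e^(−6λ) = λ^39e^(−8λ), i.e. Gamma(shape=40, rate=8).
The mode of a Gamma(a, b) with a ≥ 1 (shape–rate) is (a−1)/b = 39/8 ≈ 4.875.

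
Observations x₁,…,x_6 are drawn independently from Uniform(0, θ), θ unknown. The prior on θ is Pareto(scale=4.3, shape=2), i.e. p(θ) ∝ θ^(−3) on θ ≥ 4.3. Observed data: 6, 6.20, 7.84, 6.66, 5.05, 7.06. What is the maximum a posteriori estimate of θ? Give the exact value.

θ̂_MAP = 7.84

The Uniform(0, θ) likelihood is θ^(−n) for θ ≥ max(xᵢ), zero otherwise. Here max(xᵢ) = 7.84.
Posterior ∝ θ^(−3) · θ^(−6) = θ^(−9) on θ ≥ max(4.3, 7.84) = 7.84.
This density is strictly decreasing in θ, so the posterior mode lies at the lower boundary of the support.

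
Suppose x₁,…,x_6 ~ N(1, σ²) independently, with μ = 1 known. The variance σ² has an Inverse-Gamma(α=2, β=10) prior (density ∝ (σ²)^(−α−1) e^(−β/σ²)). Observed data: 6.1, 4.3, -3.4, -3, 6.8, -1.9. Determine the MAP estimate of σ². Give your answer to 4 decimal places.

σ̂²_MAP = 11.1925

Sum of squared deviations about the known mean: SS = (6.1−1)² + (4.3−1)² + (-3.4−1)² + (-3−1)² + (6.8−1)² + (-1.9−1)² = 114.31.
The Normal likelihood contributes (σ²)^(−n/2) exp(−SS/(2σ²)), so the posterior is Inverse-Gamma(α + n/2, β + SS/2) = Inverse-Gamma(5, 67.155).
The mode of Inverse-Gamma(a, b) is b/(a+1) = 67.155/6 ≈ 11.1925.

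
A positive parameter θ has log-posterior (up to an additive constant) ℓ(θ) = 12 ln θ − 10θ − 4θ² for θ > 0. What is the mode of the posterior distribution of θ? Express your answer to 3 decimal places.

θ̂_MAP = 0.750

ℓ'(θ) = 12/θ − 10 − 8θ. Setting this to zero and multiplying by θ: 8θ² + 10θ − 12 = 0.
θ = (−10 + √(10² + 4·8·12)) / (2·8) = (−10 + √484) / 16 = (−10 + 22)/16 = 3/4.
ℓ''(θ) = −12/θ² − 8 < 0, confirming a maximum.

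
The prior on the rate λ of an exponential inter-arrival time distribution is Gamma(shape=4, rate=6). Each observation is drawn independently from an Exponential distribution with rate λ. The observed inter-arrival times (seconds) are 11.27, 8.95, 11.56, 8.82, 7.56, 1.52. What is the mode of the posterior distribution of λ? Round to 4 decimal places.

λ̂_MAP = 0.1616

The Exponential(rate=λ) likelihood is ∝ λ^n e^(−λΣtᵢ). Here n = 6 and Σtᵢ = 11.27 + 8.95 + 11.56 + 8.82 + 7.56 + 1.52 = 49.68.
Posterior ∝ λ^3e^(−6λ) · λ^6e^(−49.68λ) = λ^9e^(−55.68λ), i.e. Gamma(10, 55.68).
Mode = (a−1)/b = 9/55.68 ≈ 0.1616.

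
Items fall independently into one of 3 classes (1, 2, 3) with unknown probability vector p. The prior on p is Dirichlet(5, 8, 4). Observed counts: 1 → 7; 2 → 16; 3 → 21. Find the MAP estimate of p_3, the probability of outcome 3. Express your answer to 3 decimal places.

MAP estimate: 0.414

The posterior is Dirichlet(αᵢ + nᵢ) = Dirichlet(12, 24, 25).
For a Dirichlet(a₁,…,a_K) with all aᵢ > 1, the mode has j-th component (aⱼ − 1)/(Σaᵢ − K).
Here Σaᵢ = 61 and K = 3, so p_3 = (25 − 1)/(61 − 3) = 24/58 ≈ 0.414.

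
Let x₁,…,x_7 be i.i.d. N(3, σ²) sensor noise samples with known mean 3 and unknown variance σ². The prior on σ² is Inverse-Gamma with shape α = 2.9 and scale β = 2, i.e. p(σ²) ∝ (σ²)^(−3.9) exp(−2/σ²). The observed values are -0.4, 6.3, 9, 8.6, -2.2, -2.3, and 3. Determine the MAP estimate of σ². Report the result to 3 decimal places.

σ̂²_MAP = 10.064

Sum of squared deviations about the known mean: SS = (-0.4−3)² + (6.3−3)² + (9−3)² + (8.6−3)² + (-2.2−3)² + (-2.3−3)² + (3−3)² = 144.94.
The Normal likelihood contributes (σ²)^(−n/2) exp(−SS/(2σ²)), so the posterior is Inverse-Gamma(α + n/2, β + SS/2) = Inverse-Gamma(6.4, 74.47).
The mode of Inverse-Gamma(a, b) is b/(a+1) = 74.47/7.4 ≈ 10.064.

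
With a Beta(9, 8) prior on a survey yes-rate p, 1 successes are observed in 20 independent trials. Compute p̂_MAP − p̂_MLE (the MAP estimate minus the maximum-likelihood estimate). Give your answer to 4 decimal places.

MAP − MLE = 0.2071

Posterior is Beta(10, 27); MAP = (10−1)/(37−2) = 9/35 ≈ 0.25714.
MLE ignores the prior: p̂_MLE = k/n = 1/20 ≈ 0.05000.
Difference = 9/35 − 1/20 = 29/140 ≈ 0.2071.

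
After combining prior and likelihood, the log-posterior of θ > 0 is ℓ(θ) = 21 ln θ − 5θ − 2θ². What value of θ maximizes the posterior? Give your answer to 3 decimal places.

ℓ'(θ) = 21/θ − 5 − 4θ. Setting this to zero and multiplying by θ: 4θ² + 5θ − 21 = 0.
θ = (−5 + √(5² + 4·4·21)) / (2·4) = (−5 + √361) / 8 = (−5 + 19)/8 = 7/4.
ℓ''(θ) = −21/θ² − 4 < 0, confirming a maximum.

θ̂_MAP = 1.750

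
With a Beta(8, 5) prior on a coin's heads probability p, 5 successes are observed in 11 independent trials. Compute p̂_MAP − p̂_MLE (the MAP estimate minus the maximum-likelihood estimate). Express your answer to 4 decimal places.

MAP − MLE = 0.0909

Posterior is Beta(13, 11); MAP = (13−1)/(24−2) = 12/22 ≈ 0.54545.
MLE ignores the prior: p̂_MLE = k/n = 5/11 ≈ 0.45455.
Difference = 12/22 − 5/11 = 1/11 ≈ 0.0909.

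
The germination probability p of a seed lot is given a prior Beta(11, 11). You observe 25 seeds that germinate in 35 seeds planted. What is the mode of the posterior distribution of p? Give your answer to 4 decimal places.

Prior: Beta(11, 11).
Data: 25 successes in 35 trials. The binomial likelihood contributes p^25(1−p)^10, so the posterior is Beta(11+25, 11+10) = Beta(36, 21).
For Beta(a, b) with a, b > 1 the mode is (a−1)/(a+b−2) = 35/55 ≈ 0.6364.

p̂_MAP = 0.6364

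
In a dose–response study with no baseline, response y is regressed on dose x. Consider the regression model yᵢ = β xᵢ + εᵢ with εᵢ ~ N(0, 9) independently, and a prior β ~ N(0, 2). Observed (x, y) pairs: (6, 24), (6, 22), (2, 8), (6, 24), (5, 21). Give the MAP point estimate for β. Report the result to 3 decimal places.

β̂_MAP = 3.823

log p(β | y) = −Σ(yᵢ − βxᵢ)²/(2·9) − β²/(2·2) + const.
Setting the derivative to zero: Σxᵢ(yᵢ − βxᵢ)/9 − β/2 = 0, so β = Σxᵢyᵢ / (Σxᵢ² + σ²/τ²).
Σxᵢyᵢ = 6·24 + 6·22 + 2·8 + 6·24 + 5·21 = 541; Σxᵢ² = 137; σ²/τ² = 4.5.
β̂_MAP = 541 / (137 + 4.5) = 541/141.5 ≈ 3.823.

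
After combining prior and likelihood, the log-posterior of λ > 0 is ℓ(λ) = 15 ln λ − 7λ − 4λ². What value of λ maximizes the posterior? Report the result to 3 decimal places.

λ̂_MAP = 1.000

ℓ'(λ) = 15/λ − 7 − 8λ. Setting this to zero and multiplying by λ: 8λ² + 7λ − 15 = 0.
λ = (−7 + √(7² + 4·8·15)) / (2·8) = (−7 + √529) / 16 = (−7 + 23)/16 = 1.
ℓ''(λ) = −15/λ² − 8 < 0, confirming a maximum.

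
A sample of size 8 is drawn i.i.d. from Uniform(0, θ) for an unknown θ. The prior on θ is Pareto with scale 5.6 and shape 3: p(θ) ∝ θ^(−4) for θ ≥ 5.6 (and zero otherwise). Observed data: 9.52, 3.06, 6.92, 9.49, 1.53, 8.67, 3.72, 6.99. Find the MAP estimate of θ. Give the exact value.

θ̂_MAP = 9.52

The Uniform(0, θ) likelihood is θ^(−n) for θ ≥ max(xᵢ), zero otherwise. Here max(xᵢ) = 9.52.
Posterior ∝ θ^(−4) · θ^(−8) = θ^(−12) on θ ≥ max(5.6, 9.52) = 9.52.
This density is strictly decreasing in θ, so the posterior mode lies at the lower boundary of the support.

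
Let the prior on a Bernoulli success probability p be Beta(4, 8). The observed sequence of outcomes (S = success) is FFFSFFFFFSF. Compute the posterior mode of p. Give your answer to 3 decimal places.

Prior: Beta(4, 8).
Data: 2 successes in 11 trials (from the sequence). The binomial likelihood contributes p^2(1−p)^9, so the posterior is Beta(4+2, 8+9) = Beta(6, 17).
For Beta(a, b) with a, b > 1 the mode is (a−1)/(a+b−2) = 5/21 ≈ 0.238.

p̂_MAP = 0.238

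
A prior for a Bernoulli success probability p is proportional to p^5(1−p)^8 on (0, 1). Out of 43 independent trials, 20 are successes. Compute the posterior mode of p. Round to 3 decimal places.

p̂_MAP = 0.446

The prior density ∝ p^5(1−p)^8 is the kernel of Beta(6, 9).
Data: 20 successes in 43 trials. The binomial likelihood contributes p^20(1−p)^23, so the posterior is Beta(6+20, 9+23) = Beta(26, 32).
For Beta(a, b) with a, b > 1 the mode is (a−1)/(a+b−2) = 25/56 ≈ 0.446.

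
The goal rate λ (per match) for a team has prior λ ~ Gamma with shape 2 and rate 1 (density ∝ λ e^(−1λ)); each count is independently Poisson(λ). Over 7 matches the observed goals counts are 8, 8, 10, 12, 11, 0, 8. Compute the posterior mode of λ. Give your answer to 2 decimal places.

Σxᵢ = 8+8+10+12+11+0+8 = 57, with n = 7.
Posterior ∝ λe^(−1λ) · λ^57e^(−7λ) = λ^58e^(−8λ), i.e. Gamma(shape=59, rate=8).
The mode of a Gamma(a, b) with a ≥ 1 (shape–rate) is (a−1)/b = 58/8 ≈ 7.25.

λ̂_MAP = 7.25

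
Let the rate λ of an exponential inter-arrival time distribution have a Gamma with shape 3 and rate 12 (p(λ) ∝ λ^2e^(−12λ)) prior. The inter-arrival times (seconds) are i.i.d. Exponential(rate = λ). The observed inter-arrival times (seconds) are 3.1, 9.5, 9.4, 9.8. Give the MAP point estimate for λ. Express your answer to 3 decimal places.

λ̂_MAP = 0.137

The Exponential(rate=λ) likelihood is ∝ λ^n e^(−λΣtᵢ). Here n = 4 and Σtᵢ = 3.1 + 9.5 + 9.4 + 9.8 = 31.8.
Posterior ∝ λ^2e^(−12λ) · λ^4e^(−31.8λ) = λ^6e^(−43.8λ), i.e. Gamma(7, 43.8).
Mode = (a−1)/b = 6/43.8 ≈ 0.137.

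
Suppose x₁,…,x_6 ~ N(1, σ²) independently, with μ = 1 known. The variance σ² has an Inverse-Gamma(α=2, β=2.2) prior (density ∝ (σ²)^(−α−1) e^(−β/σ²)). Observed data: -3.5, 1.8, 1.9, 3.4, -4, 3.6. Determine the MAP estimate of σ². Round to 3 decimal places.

Sum of squared deviations about the known mean: SS = (-3.5−1)² + (1.8−1)² + (1.9−1)² + (3.4−1)² + (-4−1)² + (3.6−1)² = 59.22.
The Normal likelihood contributes (σ²)^(−n/2) exp(−SS/(2σ²)), so the posterior is Inverse-Gamma(α + n/2, β + SS/2) = Inverse-Gamma(5, 31.81).
The mode of Inverse-Gamma(a, b) is b/(a+1) = 31.81/6 ≈ 5.302.

σ̂²_MAP = 5.302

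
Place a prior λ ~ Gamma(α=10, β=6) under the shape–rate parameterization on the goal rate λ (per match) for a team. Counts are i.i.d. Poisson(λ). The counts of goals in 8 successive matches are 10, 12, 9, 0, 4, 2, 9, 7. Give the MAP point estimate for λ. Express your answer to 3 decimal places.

λ̂_MAP = 4.429

Σxᵢ = 10+12+9+0+4+2+9+7 = 53, with n = 8.
Posterior ∝ λ^9e^(−6λ) · λ^53e^(−8λ) = λ^62e^(−14λ), i.e. Gamma(shape=63, rate=14).
The mode of a Gamma(a, b) with a ≥ 1 (shape–rate) is (a−1)/b = 62/14 ≈ 4.429.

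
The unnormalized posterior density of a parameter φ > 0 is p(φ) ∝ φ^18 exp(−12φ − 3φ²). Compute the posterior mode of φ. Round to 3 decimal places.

ℓ'(φ) = 18/φ − 12 − 6φ. Setting this to zero and multiplying by φ: 6φ² + 12φ − 18 = 0.
φ = (−12 + √(12² + 4·6·18)) / (2·6) = (−12 + √576) / 12 = (−12 + 24)/12 = 1.
ℓ''(φ) = −18/φ² − 6 < 0, confirming a maximum.

φ̂_MAP = 1.000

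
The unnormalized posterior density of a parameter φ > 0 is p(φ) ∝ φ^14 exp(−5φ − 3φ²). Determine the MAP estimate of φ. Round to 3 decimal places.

ℓ'(φ) = 14/φ − 5 − 6φ. Setting this to zero and multiplying by φ: 6φ² + 5φ − 14 = 0.
φ = (−5 + √(5² + 4·6·14)) / (2·6) = (−5 + √361) / 12 = (−5 + 19)/12 = 7/6.
ℓ''(φ) = −14/φ² − 6 < 0, confirming a maximum.

φ̂_MAP = 1.167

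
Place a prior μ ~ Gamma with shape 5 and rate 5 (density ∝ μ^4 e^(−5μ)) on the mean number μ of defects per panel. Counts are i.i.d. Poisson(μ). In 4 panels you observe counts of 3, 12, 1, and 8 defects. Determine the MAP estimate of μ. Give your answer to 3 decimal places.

Σxᵢ = 3+12+1+8 = 24, with n = 4.
Posterior ∝ μ^4e^(−5μ) · μ^24e^(−4μ) = μ^28e^(−9μ), i.e. Gamma(shape=29, rate=9).
The mode of a Gamma(a, b) with a ≥ 1 (shape–rate) is (a−1)/b = 28/9 ≈ 3.111.

μ̂_MAP = 3.111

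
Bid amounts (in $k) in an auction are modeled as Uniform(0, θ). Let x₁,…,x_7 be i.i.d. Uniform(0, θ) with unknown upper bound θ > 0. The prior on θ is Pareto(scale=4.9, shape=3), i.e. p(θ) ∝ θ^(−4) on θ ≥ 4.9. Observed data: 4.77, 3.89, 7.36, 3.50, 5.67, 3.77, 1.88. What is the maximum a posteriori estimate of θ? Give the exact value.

θ̂_MAP = 7.36

The Uniform(0, θ) likelihood is θ^(−n) for θ ≥ max(xᵢ), zero otherwise. Here max(xᵢ) = 7.36.
Posterior ∝ θ^(−4) · θ^(−7) = θ^(−11) on θ ≥ max(4.9, 7.36) = 7.36.
This density is strictly decreasing in θ, so the posterior mode lies at the lower boundary of the support.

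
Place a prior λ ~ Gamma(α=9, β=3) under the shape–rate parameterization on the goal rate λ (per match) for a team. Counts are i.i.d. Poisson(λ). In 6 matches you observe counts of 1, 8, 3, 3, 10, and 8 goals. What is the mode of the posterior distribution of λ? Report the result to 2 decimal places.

Σxᵢ = 1+8+3+3+10+8 = 33, with n = 6.
Posterior ∝ λ^8e^(−3λ) · λ^33e^(−6λ) = λ^41e^(−9λ), i.e. Gamma(shape=42, rate=9).
The mode of a Gamma(a, b) with a ≥ 1 (shape–rate) is (a−1)/b = 41/9 ≈ 4.56.

λ̂_MAP = 4.56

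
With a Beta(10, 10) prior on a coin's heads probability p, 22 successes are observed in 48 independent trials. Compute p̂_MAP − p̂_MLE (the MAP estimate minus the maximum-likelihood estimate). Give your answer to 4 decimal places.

Posterior is Beta(32, 36); MAP = (32−1)/(68−2) = 31/66 ≈ 0.46970.
MLE ignores the prior: p̂_MLE = k/n = 22/48 ≈ 0.45833.
Difference = 31/66 − 22/48 = 1/88 ≈ 0.0114.

MAP − MLE = 0.0114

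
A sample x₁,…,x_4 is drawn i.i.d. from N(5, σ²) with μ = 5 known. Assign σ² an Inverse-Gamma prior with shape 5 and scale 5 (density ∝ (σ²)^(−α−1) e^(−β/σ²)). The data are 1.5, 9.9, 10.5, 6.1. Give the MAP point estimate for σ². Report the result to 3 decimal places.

σ̂²_MAP = 4.858

Sum of squared deviations about the known mean: SS = (1.5−5)² + (9.9−5)² + (10.5−5)² + (6.1−5)² = 67.72.
The Normal likelihood contributes (σ²)^(−n/2) exp(−SS/(2σ²)), so the posterior is Inverse-Gamma(α + n/2, β + SS/2) = Inverse-Gamma(7, 38.86).
The mode of Inverse-Gamma(a, b) is b/(a+1) = 38.86/8 ≈ 4.858.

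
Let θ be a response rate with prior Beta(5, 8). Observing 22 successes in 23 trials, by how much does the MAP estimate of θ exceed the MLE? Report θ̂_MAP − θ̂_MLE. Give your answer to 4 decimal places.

MAP − MLE = -0.1918

Posterior is Beta(27, 9); MAP = (27−1)/(36−2) = 26/34 ≈ 0.76471.
MLE ignores the prior: θ̂_MLE = k/n = 22/23 ≈ 0.95652.
Difference = 26/34 − 22/23 = -75/391 ≈ -0.1918.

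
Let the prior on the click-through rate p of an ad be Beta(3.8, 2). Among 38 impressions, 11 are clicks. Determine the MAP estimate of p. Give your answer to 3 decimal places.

p̂_MAP = 0.330

Prior: Beta(3.8, 2).
Data: 11 successes in 38 trials. The binomial likelihood contributes p^11(1−p)^27, so the posterior is Beta(3.8+11, 2+27) = Beta(14.8, 29).
For Beta(a, b) with a, b > 1 the mode is (a−1)/(a+b−2) = 13.8/41.8 ≈ 0.330.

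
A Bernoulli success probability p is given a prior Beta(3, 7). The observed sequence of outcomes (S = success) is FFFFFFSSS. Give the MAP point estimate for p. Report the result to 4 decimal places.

p̂_MAP = 0.2941

Prior: Beta(3, 7).
Data: 3 successes in 9 trials (from the sequence). The binomial likelihood contributes p^3(1−p)^6, so the posterior is Beta(3+3, 7+6) = Beta(6, 13).
For Beta(a, b) with a, b > 1 the mode is (a−1)/(a+b−2) = 5/17 ≈ 0.2941.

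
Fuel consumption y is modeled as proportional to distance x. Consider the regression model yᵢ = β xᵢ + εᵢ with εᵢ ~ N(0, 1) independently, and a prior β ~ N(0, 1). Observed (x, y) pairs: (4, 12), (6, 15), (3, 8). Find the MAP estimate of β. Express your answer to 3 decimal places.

β̂_MAP = 2.613

log p(β | y) = −Σ(yᵢ − βxᵢ)²/(2·1) − β²/(2·1) + const.
Setting the derivative to zero: Σxᵢ(yᵢ − βxᵢ)/1 − β/1 = 0, so β = Σxᵢyᵢ / (Σxᵢ² + σ²/τ²).
Σxᵢyᵢ = 4·12 + 6·15 + 3·8 = 162; Σxᵢ² = 61; σ²/τ² = 1.
β̂_MAP = 162 / (61 + 1) = 162/62 ≈ 2.613.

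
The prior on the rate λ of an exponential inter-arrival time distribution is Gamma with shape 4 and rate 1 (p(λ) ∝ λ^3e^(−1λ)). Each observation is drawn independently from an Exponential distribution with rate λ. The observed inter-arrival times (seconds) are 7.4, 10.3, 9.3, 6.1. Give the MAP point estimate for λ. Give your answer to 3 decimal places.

The Exponential(rate=λ) likelihood is ∝ λ^n e^(−λΣtᵢ). Here n = 4 and Σtᵢ = 7.4 + 10.3 + 9.3 + 6.1 = 33.1.
Posterior ∝ λ^3e^(−1λ) · λ^4e^(−33.1λ) = λ^7e^(−34.1λ), i.e. Gamma(8, 34.1).
Mode = (a−1)/b = 7/34.1 ≈ 0.205.

λ̂_MAP = 0.205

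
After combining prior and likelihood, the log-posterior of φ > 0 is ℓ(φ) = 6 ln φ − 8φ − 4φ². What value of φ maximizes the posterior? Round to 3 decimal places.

ℓ'(φ) = 6/φ − 8 − 8φ. Setting this to zero and multiplying by φ: 8φ² + 8φ − 6 = 0.
φ = (−8 + √(8² + 4·8·6)) / (2·8) = (−8 + √256) / 16 = (−8 + 16)/16 = 1/2.
ℓ''(φ) = −6/φ² − 8 < 0, confirming a maximum.

φ̂_MAP = 0.500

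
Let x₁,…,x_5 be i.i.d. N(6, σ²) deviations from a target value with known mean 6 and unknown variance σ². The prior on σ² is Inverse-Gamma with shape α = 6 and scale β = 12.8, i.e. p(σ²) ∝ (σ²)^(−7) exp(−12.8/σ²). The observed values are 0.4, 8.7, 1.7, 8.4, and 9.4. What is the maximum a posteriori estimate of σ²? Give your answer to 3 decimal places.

Sum of squared deviations about the known mean: SS = (0.4−6)² + (8.7−6)² + (1.7−6)² + (8.4−6)² + (9.4−6)² = 74.46.
The Normal likelihood contributes (σ²)^(−n/2) exp(−SS/(2σ²)), so the posterior is Inverse-Gamma(α + n/2, β + SS/2) = Inverse-Gamma(8.5, 50.03).
The mode of Inverse-Gamma(a, b) is b/(a+1) = 50.03/9.5 ≈ 5.266.

σ̂²_MAP = 5.266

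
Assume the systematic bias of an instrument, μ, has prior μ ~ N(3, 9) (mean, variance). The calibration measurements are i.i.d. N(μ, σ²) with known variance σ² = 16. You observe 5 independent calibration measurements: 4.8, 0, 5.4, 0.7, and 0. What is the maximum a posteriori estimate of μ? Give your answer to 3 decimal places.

μ̂_MAP = 2.395

n = 5; x̄ = (4.8 + 0 + 5.4 + 0.7 + 0)/5 = 10.9/5 = 2.18.
For a Normal prior and Normal likelihood with known variance, the posterior is Normal; its mode equals its mean, the precision-weighted average.
Prior precision 1/σ₀² = 1/9; data precision n/σ² = 5/16 = 0.3125.
μ̂ = ((1/9)·3 + 0.3125·2.18) / (1/9 + 0.3125) = (487/480)/(61/144) = 1461/610 ≈ 2.395.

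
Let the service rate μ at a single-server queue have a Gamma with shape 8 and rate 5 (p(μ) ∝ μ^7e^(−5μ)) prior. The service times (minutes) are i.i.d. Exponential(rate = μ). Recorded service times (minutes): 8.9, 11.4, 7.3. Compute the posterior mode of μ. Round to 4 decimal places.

The Exponential(rate=μ) likelihood is ∝ μ^n e^(−μΣtᵢ). Here n = 3 and Σtᵢ = 8.9 + 11.4 + 7.3 = 27.6.
Posterior ∝ μ^7e^(−5μ) · μ^3e^(−27.6μ) = μ^10e^(−32.6μ), i.e. Gamma(11, 32.6).
Mode = (a−1)/b = 10/32.6 ≈ 0.3067.

μ̂_MAP = 0.3067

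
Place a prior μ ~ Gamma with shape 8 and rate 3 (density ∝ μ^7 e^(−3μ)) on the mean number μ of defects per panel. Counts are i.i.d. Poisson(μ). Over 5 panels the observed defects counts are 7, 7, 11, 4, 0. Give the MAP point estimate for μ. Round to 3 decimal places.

μ̂_MAP = 4.500

Σxᵢ = 7+7+11+4+0 = 29, with n = 5.
Posterior ∝ μ^7e^(−3μ) · μ^29e^(−5μ) = μ^36e^(−8μ), i.e. Gamma(shape=37, rate=8).
The mode of a Gamma(a, b) with a ≥ 1 (shape–rate) is (a−1)/b = 36/8 ≈ 4.500.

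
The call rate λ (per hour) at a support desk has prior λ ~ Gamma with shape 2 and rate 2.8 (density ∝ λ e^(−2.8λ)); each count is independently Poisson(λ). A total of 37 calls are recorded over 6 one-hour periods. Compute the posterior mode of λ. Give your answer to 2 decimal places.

Σxᵢ = 37, n = 6.
Posterior ∝ λe^(−2.8λ) · λ^37e^(−6λ) = λ^38e^(−8.8λ), i.e. Gamma(shape=39, rate=8.8).
The mode of a Gamma(a, b) with a ≥ 1 (shape–rate) is (a−1)/b = 38/8.8 ≈ 4.32.

λ̂_MAP = 4.32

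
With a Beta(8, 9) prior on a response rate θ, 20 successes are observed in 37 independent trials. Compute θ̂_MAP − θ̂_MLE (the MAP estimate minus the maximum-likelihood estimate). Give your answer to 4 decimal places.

MAP − MLE = -0.0213

Posterior is Beta(28, 26); MAP = (28−1)/(54−2) = 27/52 ≈ 0.51923.
MLE ignores the prior: θ̂_MLE = k/n = 20/37 ≈ 0.54054.
Difference = 27/52 − 20/37 = -41/1924 ≈ -0.0213.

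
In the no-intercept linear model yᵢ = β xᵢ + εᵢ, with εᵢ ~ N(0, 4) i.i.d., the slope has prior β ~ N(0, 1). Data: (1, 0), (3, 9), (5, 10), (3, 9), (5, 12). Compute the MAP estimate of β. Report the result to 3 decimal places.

log p(β | y) = −Σ(yᵢ − βxᵢ)²/(2·4) − β²/(2·1) + const.
Setting the derivative to zero: Σxᵢ(yᵢ − βxᵢ)/4 − β/1 = 0, so β = Σxᵢyᵢ / (Σxᵢ² + σ²/τ²).
Σxᵢyᵢ = 1·0 + 3·9 + 5·10 + 3·9 + 5·12 = 164; Σxᵢ² = 69; σ²/τ² = 4.
β̂_MAP = 164 / (69 + 4) = 164/73 ≈ 2.247.

β̂_MAP = 2.247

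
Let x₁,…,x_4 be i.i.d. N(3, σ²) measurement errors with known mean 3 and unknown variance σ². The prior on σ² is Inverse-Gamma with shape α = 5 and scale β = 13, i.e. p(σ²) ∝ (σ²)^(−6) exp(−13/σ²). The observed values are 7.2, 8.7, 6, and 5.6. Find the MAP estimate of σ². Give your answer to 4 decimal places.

Sum of squared deviations about the known mean: SS = (7.2−3)² + (8.7−3)² + (6−3)² + (5.6−3)² = 65.89.
The Normal likelihood contributes (σ²)^(−n/2) exp(−SS/(2σ²)), so the posterior is Inverse-Gamma(α + n/2, β + SS/2) = Inverse-Gamma(7, 45.945).
The mode of Inverse-Gamma(a, b) is b/(a+1) = 45.945/8 ≈ 5.7431.

σ̂²_MAP = 5.7431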